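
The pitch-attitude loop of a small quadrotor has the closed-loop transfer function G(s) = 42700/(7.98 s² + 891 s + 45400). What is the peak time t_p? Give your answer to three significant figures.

Dividing through by 7.98: denominator becomes s² + 111.7 s + 5689.
So ω_n = √5689 = 75.4 rad/s and ζ = 111.7/(2·75.4) = 0.740.
ω_d = 75.4·√(1 − 0.740²) = 50.7 rad/s. t_p = π/ω_d = 0.0619 s.

t_p ≈ 0.0619 s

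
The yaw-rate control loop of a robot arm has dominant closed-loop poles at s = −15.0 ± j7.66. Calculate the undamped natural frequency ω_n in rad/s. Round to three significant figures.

With σ = 15.0, ω_d = 7.66: ω_n = √(σ²+ω_d²) = 16.8 rad/s, ζ = σ/ω_n = 0.891.

ω_n ≈ 16.8 rad/s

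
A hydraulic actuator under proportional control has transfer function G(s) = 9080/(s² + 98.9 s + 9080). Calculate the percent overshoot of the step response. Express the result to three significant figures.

%OS ≈ 14.8%

ω_n = √9080 = 95.3 rad/s; ζ = 98.9/(2·95.3) = 0.519.
%OS = 100·exp(−πζ/√(1−ζ²)) = 14.8%.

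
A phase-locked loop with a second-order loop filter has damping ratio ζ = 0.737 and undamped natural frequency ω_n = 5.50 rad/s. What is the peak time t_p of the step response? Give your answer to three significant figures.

t_p ≈ 0.845 s

The damped frequency is ω_d = ω_n√(1−ζ²) = 5.50·√(1−0.543) = 3.72 rad/s.
Peak time t_p = π/ω_d = π/3.72 = 0.845 s.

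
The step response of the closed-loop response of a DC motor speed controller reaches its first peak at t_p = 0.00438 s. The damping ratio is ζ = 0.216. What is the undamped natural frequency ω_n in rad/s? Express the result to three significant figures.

Peak time t_p = π/ω_d, so ω_d = π/t_p = π/0.00438 = 717 rad/s.
ω_n = ω_d/√(1−ζ²) = 717/√0.953 = 735 rad/s.

ω_n ≈ 735 rad/s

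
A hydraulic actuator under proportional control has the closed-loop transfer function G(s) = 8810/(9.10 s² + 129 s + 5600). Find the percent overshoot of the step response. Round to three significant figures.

Dividing through by 9.10: denominator becomes s² + 14.18 s + 615.4.
So ω_n = √615.4 = 24.8 rad/s and ζ = 14.18/(2·24.8) = 0.286.
%OS = 100 e^{−πζ/√(1−ζ²)} with ζ = 0.286 gives 39.2%.

%OS ≈ 39.2%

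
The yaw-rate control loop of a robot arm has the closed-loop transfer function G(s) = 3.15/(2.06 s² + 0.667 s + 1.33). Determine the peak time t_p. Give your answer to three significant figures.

t_p ≈ 3.99 s

Dividing through by 2.06: denominator becomes s² + 0.3238 s + 0.6456.
So ω_n = √0.6456 = 0.804 rad/s and ζ = 0.3238/(2·0.804) = 0.201.
ω_d = ω_n√(1−ζ²) = 0.787 rad/s. t_p = π/ω_d = 3.99 s.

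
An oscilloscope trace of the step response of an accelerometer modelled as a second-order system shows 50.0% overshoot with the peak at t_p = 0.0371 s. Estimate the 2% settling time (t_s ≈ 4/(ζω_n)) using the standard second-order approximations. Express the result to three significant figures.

ζ from %OS: ζ = |ln 0.500|/√(π²+ln²0.500) = 0.215.
From t_p = π/ω_d, ω_d = π/0.0371 = 84.7 rad/s, so ω_n = ω_d/√(1−ζ²) = 86.7 rad/s.
t_s ≈ 4/(ζω_n) = 4/(0.215·86.7) = 0.214 s.

t_s ≈ 0.214 s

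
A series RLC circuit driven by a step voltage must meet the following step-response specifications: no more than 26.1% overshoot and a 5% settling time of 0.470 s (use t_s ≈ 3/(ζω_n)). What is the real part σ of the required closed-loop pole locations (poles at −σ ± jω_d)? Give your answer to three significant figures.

The settling-time spec alone fixes σ = ζω_n = 3/t_s = 3/0.470 = 6.38.
(Overshoot then fixes ζ = 0.393 and hence ω_d = σ·√(1−ζ²)/ζ = 14.9 rad/s.)

σ ≈ 6.38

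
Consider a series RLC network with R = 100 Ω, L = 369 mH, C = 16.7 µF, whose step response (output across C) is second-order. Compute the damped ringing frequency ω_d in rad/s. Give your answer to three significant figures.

ω_d ≈ 379 rad/s

For a series RLC circuit (capacitor voltage as output), ω_n = 1/√(LC) = 1/√(369 mH · 16.7 µF) = 403 rad/s.
ζ = (R/2)·√(C/L) = (100/2)·√(16.7 µF/369 mH) = 0.336.
ω_d = 403·√(1 − 0.336²) = 379 rad/s.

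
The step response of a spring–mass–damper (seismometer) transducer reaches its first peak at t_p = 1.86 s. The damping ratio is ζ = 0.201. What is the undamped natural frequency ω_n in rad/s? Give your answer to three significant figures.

Peak time t_p = π/ω_d, so ω_d = π/t_p = π/1.86 = 1.69 rad/s.
ω_n = ω_d/√(1−ζ²) = 1.69/√0.960 = 1.72 rad/s.

ω_n ≈ 1.72 rad/s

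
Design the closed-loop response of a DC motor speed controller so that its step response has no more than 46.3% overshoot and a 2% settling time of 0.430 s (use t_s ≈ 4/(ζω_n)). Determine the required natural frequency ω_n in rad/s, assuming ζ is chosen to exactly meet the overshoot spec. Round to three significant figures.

ζ = −ln(OS)/√(π² + (ln OS)²). With OS = 0.463, ln OS = −0.7700 and ζ = 0.7700/3.235 = 0.238.
Then ω_n = 4/(ζ t_s) = 4/(0.238 × 0.430) = 39.1 rad/s.

ω_n ≈ 39.1 rad/s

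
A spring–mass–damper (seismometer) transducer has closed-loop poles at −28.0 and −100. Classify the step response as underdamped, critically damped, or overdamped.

Since the poles are distinct, negative and real, the response is overdamped.

overdamped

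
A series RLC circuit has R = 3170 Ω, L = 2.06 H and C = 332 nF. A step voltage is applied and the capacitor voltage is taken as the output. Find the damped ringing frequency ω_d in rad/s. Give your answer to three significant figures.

ω_d ≈ 933 rad/s

For a series RLC circuit (capacitor voltage as output), ω_n = 1/√(LC) = 1/√(2.06 H · 332 nF) = 1210 rad/s.
ζ = (R/2)·√(C/L) = (3170/2)·√(332 nF/2.06 H) = 0.636.
The damped frequency ω_d = ω_n√(1−ζ²) = 933 rad/s.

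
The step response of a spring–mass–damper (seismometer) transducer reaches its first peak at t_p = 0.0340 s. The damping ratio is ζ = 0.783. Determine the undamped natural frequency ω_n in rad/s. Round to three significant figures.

ω_n ≈ 149 rad/s

Peak time t_p = π/ω_d, so ω_d = π/t_p = π/0.0340 = 92.4 rad/s.
ω_n = ω_d/√(1−ζ²) = 92.4/√0.387 = 149 rad/s.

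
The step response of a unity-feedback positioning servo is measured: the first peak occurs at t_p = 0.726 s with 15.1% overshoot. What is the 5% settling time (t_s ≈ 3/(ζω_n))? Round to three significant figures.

ζ from %OS: ζ = |ln 0.151|/√(π²+ln²0.151) = 0.516.
t_p = π/ω_d ⇒ ω_d = 4.33 rad/s; then ω_n = ω_d/√(1−ζ²) = 5.05 rad/s.
t_s ≈ 3/(ζω_n) = 3/(0.516·5.05) = 1.15 s.

t_s ≈ 1.15 s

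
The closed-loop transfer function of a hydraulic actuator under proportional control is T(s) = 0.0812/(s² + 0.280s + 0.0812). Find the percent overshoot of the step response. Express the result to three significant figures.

%OS ≈ 17.0%

Matching coefficients with s² + 2ζω_n s + ω_n² gives ω_n² = 0.0812 ⇒ ω_n = 0.285 rad/s, and ζ = 0.280/(2ω_n) = 0.491.
%OS = 100 e^{−πζ/√(1−ζ²)} with ζ = 0.491 gives 17.0%.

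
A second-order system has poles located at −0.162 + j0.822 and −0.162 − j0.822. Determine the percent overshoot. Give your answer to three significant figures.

%OS ≈ 53.8%

With σ = 0.162, ω_d = 0.822: ω_n = √(σ²+ω_d²) = 0.838 rad/s, ζ = σ/ω_n = 0.193.
%OS = 100·exp(−πζ/√(1−ζ²)) = 53.8%.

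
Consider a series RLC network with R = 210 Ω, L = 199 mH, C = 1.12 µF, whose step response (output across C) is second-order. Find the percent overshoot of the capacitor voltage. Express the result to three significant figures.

%OS ≈ 44.6%

For a series RLC circuit (capacitor voltage as output), ω_n = 1/√(LC) = 1/√(199 mH · 1.12 µF) = 2120 rad/s.
ζ = (R/2)·√(C/L) = (210/2)·√(1.12 µF/199 mH) = 0.249.
%OS = 100 e^{−πζ/√(1−ζ²)} with ζ = 0.249 gives 44.6%.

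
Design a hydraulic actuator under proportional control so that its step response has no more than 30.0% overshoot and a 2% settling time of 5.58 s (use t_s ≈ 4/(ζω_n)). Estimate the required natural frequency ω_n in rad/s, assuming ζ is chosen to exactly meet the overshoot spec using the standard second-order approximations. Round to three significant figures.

ζ = −ln(OS)/√(π² + (ln OS)²). With OS = 0.300, ln OS = −1.204 and ζ = 1.204/3.364 = 0.358.
From t_s ≈ 4/(ζω_n): ω_n = 4/(ζ·t_s) = 4/(0.358·5.58) = 2.00 rad/s.

ω_n ≈ 2.00 rad/s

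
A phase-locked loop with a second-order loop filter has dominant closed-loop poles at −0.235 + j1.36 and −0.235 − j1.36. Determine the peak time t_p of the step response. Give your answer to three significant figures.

t_p ≈ 2.31 s

t_p = π/ω_d with ω_d = 1.36 (the imaginary part), so t_p = 2.31 s.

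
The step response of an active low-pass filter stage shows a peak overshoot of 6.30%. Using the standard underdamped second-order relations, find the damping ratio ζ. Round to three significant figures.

From %OS = 100·exp(−πζ/√(1−ζ²)), invert to get ζ = −ln(OS)/√(π² + ln²(OS)) with OS = 0.0630.
−ln 0.0630 = 2.765, so ζ = 2.765/√(π² + 7.643) = 0.661.

ζ ≈ 0.661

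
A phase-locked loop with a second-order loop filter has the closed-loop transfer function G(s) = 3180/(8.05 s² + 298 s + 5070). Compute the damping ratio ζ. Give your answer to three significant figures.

ζ ≈ 0.738

Dividing through by 8.05: denominator becomes s² + 37.02 s + 629.8.
So ω_n = √629.8 = 25.1 rad/s and ζ = 37.02/(2·25.1) = 0.738.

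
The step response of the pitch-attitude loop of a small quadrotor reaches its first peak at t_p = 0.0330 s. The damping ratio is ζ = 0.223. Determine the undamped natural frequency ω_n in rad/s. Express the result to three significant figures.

Peak time t_p = π/ω_d, so ω_d = π/t_p = π/0.0330 = 95.2 rad/s.
ω_n = ω_d/√(1−ζ²) = 95.2/√0.950 = 97.7 rad/s.

ω_n ≈ 97.7 rad/s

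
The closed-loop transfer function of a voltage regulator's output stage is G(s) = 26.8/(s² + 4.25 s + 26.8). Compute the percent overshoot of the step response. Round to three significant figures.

Matching coefficients with s² + 2ζω_n s + ω_n² gives ω_n² = 26.8 ⇒ ω_n = 5.18 rad/s, and ζ = 4.25/(2ω_n) = 0.410.
Overshoot: exp(−π·0.410/√(1−0.410²)) = 0.243, i.e. 24.3%.

%OS ≈ 24.3%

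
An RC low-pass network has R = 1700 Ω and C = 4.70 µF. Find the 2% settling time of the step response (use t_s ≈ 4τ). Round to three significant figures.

τ = RC = 1700 × 4.70 µF = 0.00799 s.
t_s ≈ 4τ = 0.0320 s.

t_s ≈ 0.0320 s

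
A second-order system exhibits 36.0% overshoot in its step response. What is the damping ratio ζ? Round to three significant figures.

ζ ≈ 0.309

ζ = −ln(OS)/√(π² + (ln OS)²). With OS = 0.360, ln OS = −1.022 and ζ = 1.022/3.304 = 0.309.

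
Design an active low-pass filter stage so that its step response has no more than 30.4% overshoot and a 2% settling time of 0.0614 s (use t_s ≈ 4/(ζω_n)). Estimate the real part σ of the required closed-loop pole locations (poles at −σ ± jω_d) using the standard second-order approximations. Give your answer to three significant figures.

The settling-time spec alone fixes σ = ζω_n = 4/t_s = 4/0.0614 = 65.1.
(Overshoot then fixes ζ = 0.354 and hence ω_d = σ·√(1−ζ²)/ζ = 172 rad/s.)

σ ≈ 65.1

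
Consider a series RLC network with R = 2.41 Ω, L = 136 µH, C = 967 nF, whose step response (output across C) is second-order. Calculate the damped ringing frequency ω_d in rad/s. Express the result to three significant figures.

ω_d ≈ 86700 rad/s

For a series RLC circuit (capacitor voltage as output), ω_n = 1/√(LC) = 1/√(136 µH · 967 nF) = 87200 rad/s.
ζ = (R/2)·√(C/L) = (2.41/2)·√(967 nF/136 µH) = 0.102.
The damped frequency ω_d = ω_n√(1−ζ²) = 86700 rad/s.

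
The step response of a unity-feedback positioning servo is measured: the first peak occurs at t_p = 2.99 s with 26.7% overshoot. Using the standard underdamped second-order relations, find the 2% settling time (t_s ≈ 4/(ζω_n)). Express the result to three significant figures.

t_s ≈ 9.06 s

ζ from %OS: ζ = |ln 0.267|/√(π²+ln²0.267) = 0.387.
t_p = π/ω_d ⇒ ω_d = 1.05 rad/s; then ω_n = ω_d/√(1−ζ²) = 1.14 rad/s.
t_s ≈ 4/(ζω_n) = 4/(0.387·1.14) = 9.06 s.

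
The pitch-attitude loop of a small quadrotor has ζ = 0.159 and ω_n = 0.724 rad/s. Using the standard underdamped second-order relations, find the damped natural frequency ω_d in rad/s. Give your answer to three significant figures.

ω_d = ω_n√(1−ζ²) = 0.724·√0.975 = 0.715 rad/s.

ω_d ≈ 0.715 rad/s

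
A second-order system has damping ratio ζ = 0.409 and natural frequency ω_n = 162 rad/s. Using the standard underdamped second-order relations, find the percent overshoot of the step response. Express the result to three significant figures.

For an underdamped second-order system, %OS = 100·exp(−πζ/√(1−ζ²)).
πζ/√(1−ζ²) = π·0.409/√(1−0.167) = 1.408, so %OS = 100·e^(−1.408) = 24.5%.

%OS ≈ 24.5%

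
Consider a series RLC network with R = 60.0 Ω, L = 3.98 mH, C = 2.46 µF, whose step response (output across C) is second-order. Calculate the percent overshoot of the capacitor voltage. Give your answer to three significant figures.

%OS ≈ 2.97%

For a series RLC circuit (capacitor voltage as output), ω_n = 1/√(LC) = 1/√(3.98 mH · 2.46 µF) = 10100 rad/s.
ζ = (R/2)·√(C/L) = (60.0/2)·√(2.46 µF/3.98 mH) = 0.746.
%OS = 100·exp(−πζ/√(1−ζ²)) = 2.97%.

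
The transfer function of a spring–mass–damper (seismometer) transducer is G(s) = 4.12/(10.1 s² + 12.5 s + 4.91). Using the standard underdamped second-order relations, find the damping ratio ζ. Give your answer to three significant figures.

ζ ≈ 0.888

Dividing through by 10.1: denominator becomes s² + 1.238 s + 0.4861.
So ω_n = √0.4861 = 0.697 rad/s and ζ = 1.238/(2·0.697) = 0.888.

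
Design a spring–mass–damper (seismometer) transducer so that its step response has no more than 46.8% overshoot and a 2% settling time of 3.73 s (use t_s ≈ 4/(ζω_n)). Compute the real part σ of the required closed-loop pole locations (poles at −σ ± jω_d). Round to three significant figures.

σ ≈ 1.07

The settling-time spec alone fixes σ = ζω_n = 4/t_s = 4/3.73 = 1.07.
(Overshoot then fixes ζ = 0.235 and hence ω_d = σ·√(1−ζ²)/ζ = 4.44 rad/s.)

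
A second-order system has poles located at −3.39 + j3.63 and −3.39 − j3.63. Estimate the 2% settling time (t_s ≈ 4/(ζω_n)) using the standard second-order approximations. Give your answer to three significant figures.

t_s ≈ 1.18 s

For poles at −σ ± jω_d, ζω_n = σ = 3.39, so t_s ≈ 4/σ = 1.18 s.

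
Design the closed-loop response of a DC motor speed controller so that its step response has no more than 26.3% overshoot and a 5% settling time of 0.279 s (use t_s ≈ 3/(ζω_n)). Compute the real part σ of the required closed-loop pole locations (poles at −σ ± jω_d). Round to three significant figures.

The settling-time spec alone fixes σ = ζω_n = 3/t_s = 3/0.279 = 10.8.
(Overshoot then fixes ζ = 0.391 and hence ω_d = σ·√(1−ζ²)/ζ = 25.3 rad/s.)

σ ≈ 10.8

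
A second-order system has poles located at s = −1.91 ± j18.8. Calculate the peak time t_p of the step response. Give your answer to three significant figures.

t_p ≈ 0.167 s

t_p = π/ω_d with ω_d = 18.8 (the imaginary part), so t_p = 0.167 s.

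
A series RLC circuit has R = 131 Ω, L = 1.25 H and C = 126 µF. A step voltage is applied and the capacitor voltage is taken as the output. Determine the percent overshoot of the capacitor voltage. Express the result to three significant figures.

For a series RLC circuit (capacitor voltage as output), ω_n = 1/√(LC) = 1/√(1.25 H · 126 µF) = 79.7 rad/s.
ζ = (R/2)·√(C/L) = (131/2)·√(126 µF/1.25 H) = 0.658.
%OS = 100·exp(−πζ/√(1−ζ²)) = 6.44%.

%OS ≈ 6.44%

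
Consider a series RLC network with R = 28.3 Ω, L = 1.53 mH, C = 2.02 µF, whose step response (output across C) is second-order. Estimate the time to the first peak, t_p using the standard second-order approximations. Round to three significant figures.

t_p ≈ 0.000204 s

For a series RLC circuit (capacitor voltage as output), ω_n = 1/√(LC) = 1/√(1.53 mH · 2.02 µF) = 18000 rad/s.
ζ = (R/2)·√(C/L) = (28.3/2)·√(2.02 µF/1.53 mH) = 0.514.
ω_d = ω_n√(1−ζ²) = 15400 rad/s. t_p = π/ω_d = 0.000204 s.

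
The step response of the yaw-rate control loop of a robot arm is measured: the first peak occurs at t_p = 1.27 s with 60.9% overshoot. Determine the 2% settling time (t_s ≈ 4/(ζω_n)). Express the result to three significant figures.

t_s ≈ 10.2 s

From the overshoot, ζ = −ln(OS)/√(π²+ln²(OS)) = 0.156.
From t_p = π/ω_d, ω_d = π/1.27 = 2.47 rad/s, so ω_n = ω_d/√(1−ζ²) = 2.50 rad/s.
t_s ≈ 4/(ζω_n) = 4/(0.156·2.50) = 10.2 s.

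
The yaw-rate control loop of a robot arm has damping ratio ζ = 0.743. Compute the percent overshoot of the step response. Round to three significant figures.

For an underdamped second-order system, %OS = 100·exp(−πζ/√(1−ζ²)).
πζ/√(1−ζ²) = π·0.743/√(1−0.552) = 3.488, so %OS = 100·e^(−3.488) = 3.06%.

%OS ≈ 3.06%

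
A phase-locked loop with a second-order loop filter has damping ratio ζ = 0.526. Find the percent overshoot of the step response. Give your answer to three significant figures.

%OS ≈ 14.3%

For an underdamped second-order system, %OS = 100·exp(−πζ/√(1−ζ²)).
πζ/√(1−ζ²) = π·0.526/√(1−0.277) = 1.943, so %OS = 100·e^(−1.943) = 14.3%.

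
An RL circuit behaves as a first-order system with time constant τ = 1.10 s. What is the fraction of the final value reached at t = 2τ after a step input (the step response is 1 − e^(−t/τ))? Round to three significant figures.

y(t)/y_∞ = 1 − e^(−t/τ) = 1 − e^(−2) = 1 − e^(−2.00) = 0.865.

y/y_∞ ≈ 0.865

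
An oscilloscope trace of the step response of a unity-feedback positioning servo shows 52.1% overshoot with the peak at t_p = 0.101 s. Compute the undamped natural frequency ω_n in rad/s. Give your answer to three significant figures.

ω_n ≈ 31.8 rad/s

ζ from %OS: ζ = |ln 0.521|/√(π²+ln²0.521) = 0.203.
From t_p = π/ω_d, ω_d = π/0.101 = 31.1 rad/s, so ω_n = ω_d/√(1−ζ²) = 31.8 rad/s.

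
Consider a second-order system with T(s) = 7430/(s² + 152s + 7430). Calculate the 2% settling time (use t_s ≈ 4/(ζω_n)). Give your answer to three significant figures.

Comparing the denominator to s² + 2ζω_n s + ω_n²: ω_n = √7430 = 86.2 rad/s, and 2ζω_n = 152 so ζ = 152/(2·86.2) = 0.882.
t_s ≈ 4/(ζω_n) = 4/(0.882·86.2) = 0.0526 s.

t_s ≈ 0.0526 s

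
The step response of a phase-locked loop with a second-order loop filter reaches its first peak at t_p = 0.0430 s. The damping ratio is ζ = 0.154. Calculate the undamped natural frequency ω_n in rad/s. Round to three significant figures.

Peak time t_p = π/ω_d, so ω_d = π/t_p = π/0.0430 = 73.1 rad/s.
ω_n = ω_d/√(1−ζ²) = 73.1/√0.976 = 73.9 rad/s.

ω_n ≈ 73.9 rad/s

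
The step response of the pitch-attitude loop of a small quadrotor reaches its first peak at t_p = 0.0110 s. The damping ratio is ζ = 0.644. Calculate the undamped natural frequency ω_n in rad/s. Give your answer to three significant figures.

ω_n ≈ 373 rad/s

Peak time t_p = π/ω_d, so ω_d = π/t_p = π/0.0110 = 286 rad/s.
ω_n = ω_d/√(1−ζ²) = 286/√0.585 = 373 rad/s.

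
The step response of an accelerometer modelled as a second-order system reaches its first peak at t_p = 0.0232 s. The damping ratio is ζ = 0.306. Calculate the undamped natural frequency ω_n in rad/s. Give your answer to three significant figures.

Peak time t_p = π/ω_d, so ω_d = π/t_p = π/0.0232 = 135 rad/s.
ω_n = ω_d/√(1−ζ²) = 135/√0.906 = 142 rad/s.

ω_n ≈ 142 rad/s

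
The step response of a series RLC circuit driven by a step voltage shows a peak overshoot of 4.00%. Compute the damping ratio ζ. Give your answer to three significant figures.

ζ ≈ 0.716

Inverting the overshoot relation: ζ = |ln 0.0400|/√(π² + ln²0.0400) = 0.716.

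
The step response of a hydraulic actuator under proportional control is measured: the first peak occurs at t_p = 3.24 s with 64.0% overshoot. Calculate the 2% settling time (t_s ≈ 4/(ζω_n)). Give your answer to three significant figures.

The overshoot fixes ζ = −ln(OS)/√(π²+ln²(OS)) = 0.141.
t_p = π/ω_d ⇒ ω_d = 0.970 rad/s; then ω_n = ω_d/√(1−ζ²) = 0.979 rad/s.
t_s ≈ 4/(ζω_n) = 4/(0.141·0.979) = 29.0 s.

t_s ≈ 29.0 s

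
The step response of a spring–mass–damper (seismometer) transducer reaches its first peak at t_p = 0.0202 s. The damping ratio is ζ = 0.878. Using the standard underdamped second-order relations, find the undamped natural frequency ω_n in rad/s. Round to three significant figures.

ω_n ≈ 325 rad/s

Peak time t_p = π/ω_d, so ω_d = π/t_p = π/0.0202 = 156 rad/s.
ω_n = ω_d/√(1−ζ²) = 156/√0.229 = 325 rad/s.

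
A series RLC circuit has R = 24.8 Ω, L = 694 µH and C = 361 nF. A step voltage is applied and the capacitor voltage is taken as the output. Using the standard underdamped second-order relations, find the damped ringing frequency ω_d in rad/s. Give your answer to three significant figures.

For a series RLC circuit (capacitor voltage as output), ω_n = 1/√(LC) = 1/√(694 µH · 361 nF) = 63200 rad/s.
ζ = (R/2)·√(C/L) = (24.8/2)·√(361 nF/694 µH) = 0.283.
ω_d = 63200·√(1 − 0.283²) = 60600 rad/s.

ω_d ≈ 60600 rad/s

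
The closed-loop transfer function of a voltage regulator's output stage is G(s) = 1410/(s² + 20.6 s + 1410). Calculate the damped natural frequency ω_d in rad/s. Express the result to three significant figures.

ω_d ≈ 36.1 rad/s

Comparing the denominator to s² + 2ζω_n s + ω_n²: ω_n = √1410 = 37.5 rad/s, and 2ζω_n = 20.6 so ζ = 20.6/(2·37.5) = 0.274.
ω_d = ω_n√(1−ζ²) = 36.1 rad/s.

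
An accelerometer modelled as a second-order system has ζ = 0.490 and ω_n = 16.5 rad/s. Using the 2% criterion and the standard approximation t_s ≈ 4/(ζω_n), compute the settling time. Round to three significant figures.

t_s ≈ 4/(ζω_n) = 4/(0.490 × 16.5) = 0.495 s.

t_s ≈ 0.495 s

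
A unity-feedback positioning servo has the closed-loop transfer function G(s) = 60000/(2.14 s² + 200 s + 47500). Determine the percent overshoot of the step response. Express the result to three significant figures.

%OS ≈ 35.4%

Dividing through by 2.14: denominator becomes s² + 93.46 s + 22200.
So ω_n = √22200 = 149 rad/s and ζ = 93.46/(2·149) = 0.314.
%OS = 100·exp(−πζ/√(1−ζ²)) = 35.4%.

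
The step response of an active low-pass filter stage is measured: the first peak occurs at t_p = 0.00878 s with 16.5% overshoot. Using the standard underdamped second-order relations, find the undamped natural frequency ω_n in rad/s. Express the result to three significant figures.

ω_n ≈ 412 rad/s

From the overshoot, ζ = −ln(OS)/√(π²+ln²(OS)) = 0.498.
t_p = π/ω_d ⇒ ω_d = 358 rad/s; then ω_n = ω_d/√(1−ζ²) = 412 rad/s.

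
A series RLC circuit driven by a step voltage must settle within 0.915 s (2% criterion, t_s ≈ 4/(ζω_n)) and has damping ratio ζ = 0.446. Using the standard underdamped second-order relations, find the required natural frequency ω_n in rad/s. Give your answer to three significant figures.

Rearranging t_s ≈ 4/(ζω_n) gives ω_n = 4/(ζ·t_s) = 4/(0.446 × 0.915) = 9.80 rad/s.

ω_n ≈ 9.80 rad/s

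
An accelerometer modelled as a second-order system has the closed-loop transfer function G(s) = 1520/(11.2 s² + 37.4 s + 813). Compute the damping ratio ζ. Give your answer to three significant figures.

Dividing through by 11.2: denominator becomes s² + 3.339 s + 72.59.
So ω_n = √72.59 = 8.52 rad/s and ζ = 3.339/(2·8.52) = 0.196.

ζ ≈ 0.196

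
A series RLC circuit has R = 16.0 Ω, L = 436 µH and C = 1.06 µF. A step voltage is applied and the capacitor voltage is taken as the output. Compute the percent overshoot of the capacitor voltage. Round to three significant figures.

%OS ≈ 26.0%

For a series RLC circuit (capacitor voltage as output), ω_n = 1/√(LC) = 1/√(436 µH · 1.06 µF) = 46500 rad/s.
ζ = (R/2)·√(C/L) = (16.0/2)·√(1.06 µF/436 µH) = 0.394.
%OS = 100·exp(−πζ/√(1−ζ²)) = 26.0%.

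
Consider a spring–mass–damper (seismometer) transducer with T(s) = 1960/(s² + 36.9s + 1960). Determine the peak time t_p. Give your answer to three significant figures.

t_p ≈ 0.0781 s

Matching coefficients with s² + 2ζω_n s + ω_n² gives ω_n² = 1960 ⇒ ω_n = 44.3 rad/s, and ζ = 36.9/(2ω_n) = 0.417.
The damped frequency ω_d = ω_n√(1−ζ²) = 40.2 rad/s. Then t_p = π/ω_d = 0.0781 s.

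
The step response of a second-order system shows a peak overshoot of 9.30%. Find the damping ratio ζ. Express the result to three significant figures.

From %OS = 100·exp(−πζ/√(1−ζ²)), invert to get ζ = −ln(OS)/√(π² + ln²(OS)) with OS = 0.0930.
−ln 0.0930 = 2.375, so ζ = 2.375/√(π² + 5.641) = 0.603.

ζ ≈ 0.603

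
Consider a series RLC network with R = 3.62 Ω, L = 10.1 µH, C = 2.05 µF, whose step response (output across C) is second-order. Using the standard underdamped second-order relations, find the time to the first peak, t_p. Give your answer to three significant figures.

For a series RLC circuit (capacitor voltage as output), ω_n = 1/√(LC) = 1/√(10.1 µH · 2.05 µF) = 220000 rad/s.
ζ = (R/2)·√(C/L) = (3.62/2)·√(2.05 µF/10.1 µH) = 0.815.
ω_d = ω_n√(1−ζ²) = 127000 rad/s. t_p = π/ω_d = 0.0000247 s.

t_p ≈ 0.0000247 s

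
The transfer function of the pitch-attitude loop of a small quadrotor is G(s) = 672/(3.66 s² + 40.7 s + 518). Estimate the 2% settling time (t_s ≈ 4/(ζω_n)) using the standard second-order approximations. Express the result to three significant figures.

t_s ≈ 0.719 s

Dividing through by 3.66: denominator becomes s² + 11.12 s + 141.5.
So ω_n = √141.5 = 11.9 rad/s and ζ = 11.12/(2·11.9) = 0.467.
t_s ≈ 4/(ζω_n) = 0.719 s.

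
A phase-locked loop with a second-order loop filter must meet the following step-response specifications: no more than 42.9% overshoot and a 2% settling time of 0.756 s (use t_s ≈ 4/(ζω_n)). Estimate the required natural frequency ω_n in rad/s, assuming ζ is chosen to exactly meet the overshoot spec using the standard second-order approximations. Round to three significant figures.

Inverting the overshoot relation: ζ = |ln 0.429|/√(π² + ln²0.429) = 0.260.
From t_s ≈ 4/(ζω_n): ω_n = 4/(ζ·t_s) = 4/(0.260·0.756) = 20.3 rad/s.

ω_n ≈ 20.3 rad/s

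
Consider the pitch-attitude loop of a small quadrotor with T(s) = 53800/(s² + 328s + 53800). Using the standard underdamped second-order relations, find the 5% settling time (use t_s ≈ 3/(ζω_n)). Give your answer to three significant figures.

Matching coefficients with s² + 2ζω_n s + ω_n² gives ω_n² = 53800 ⇒ ω_n = 232 rad/s, and ζ = 328/(2ω_n) = 0.707.
t_s ≈ 3/(ζω_n) = 3/(0.707·232) = 0.0183 s.

t_s ≈ 0.0183 s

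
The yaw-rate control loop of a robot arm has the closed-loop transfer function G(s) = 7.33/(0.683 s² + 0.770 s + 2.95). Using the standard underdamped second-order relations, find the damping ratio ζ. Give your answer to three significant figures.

ζ ≈ 0.271

Dividing through by 0.683: denominator becomes s² + 1.127 s + 4.319.
So ω_n = √4.319 = 2.08 rad/s and ζ = 1.127/(2·2.08) = 0.271.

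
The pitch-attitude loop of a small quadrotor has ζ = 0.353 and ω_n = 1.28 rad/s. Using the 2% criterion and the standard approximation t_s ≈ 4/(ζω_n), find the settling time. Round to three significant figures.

t_s ≈ 8.85 s

t_s ≈ 4/(ζω_n) = 4/(0.353 × 1.28) = 8.85 s.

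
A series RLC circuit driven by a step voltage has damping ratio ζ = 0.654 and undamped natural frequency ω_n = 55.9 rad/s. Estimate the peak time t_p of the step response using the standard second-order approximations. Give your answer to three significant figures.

The damped frequency is ω_d = ω_n√(1−ζ²) = 55.9·√(1−0.428) = 42.3 rad/s.
Peak time t_p = π/ω_d = π/42.3 = 0.0743 s.

t_p ≈ 0.0743 s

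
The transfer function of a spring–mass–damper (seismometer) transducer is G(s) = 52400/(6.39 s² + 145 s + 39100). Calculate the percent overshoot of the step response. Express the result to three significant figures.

%OS ≈ 63.1%

Dividing through by 6.39: denominator becomes s² + 22.69 s + 6119.
So ω_n = √6119 = 78.2 rad/s and ζ = 22.69/(2·78.2) = 0.145.
%OS = 100 e^{−πζ/√(1−ζ²)} with ζ = 0.145 gives 63.1%.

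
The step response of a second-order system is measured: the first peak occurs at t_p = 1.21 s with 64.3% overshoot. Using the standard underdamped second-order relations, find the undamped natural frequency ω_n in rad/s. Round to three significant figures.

ζ from %OS: ζ = |ln 0.643|/√(π²+ln²0.643) = 0.139.
t_p = π/ω_d ⇒ ω_d = 2.60 rad/s; then ω_n = ω_d/√(1−ζ²) = 2.62 rad/s.

ω_n ≈ 2.62 rad/s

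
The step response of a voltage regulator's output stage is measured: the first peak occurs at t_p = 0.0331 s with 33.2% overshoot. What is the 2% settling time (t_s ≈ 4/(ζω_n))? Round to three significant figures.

The overshoot fixes ζ = −ln(OS)/√(π²+ln²(OS)) = 0.331.
From t_p = π/ω_d, ω_d = π/0.0331 = 94.9 rad/s, so ω_n = ω_d/√(1−ζ²) = 101 rad/s.
t_s ≈ 4/(ζω_n) = 4/(0.331·101) = 0.120 s.

t_s ≈ 0.120 s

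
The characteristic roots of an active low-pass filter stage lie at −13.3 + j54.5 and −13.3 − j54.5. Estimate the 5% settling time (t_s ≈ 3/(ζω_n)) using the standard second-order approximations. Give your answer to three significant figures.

For poles at −σ ± jω_d, ζω_n = σ = 13.3, so t_s ≈ 3/σ = 0.226 s.

t_s ≈ 0.226 s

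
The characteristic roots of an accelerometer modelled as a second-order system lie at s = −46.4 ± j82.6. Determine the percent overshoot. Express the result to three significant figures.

%OS ≈ 17.1%

The poles are at −σ ± jω_d with σ = 46.4 and ω_d = 82.6, so ω_n = √(σ²+ω_d²) = 94.7 rad/s and ζ = σ/ω_n = 0.490.
%OS = 100·exp(−πζ/√(1−ζ²)) = 17.1%.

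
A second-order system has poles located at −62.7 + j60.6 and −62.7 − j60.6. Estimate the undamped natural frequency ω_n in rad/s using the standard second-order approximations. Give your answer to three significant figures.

The poles are at −σ ± jω_d with σ = 62.7 and ω_d = 60.6, so ω_n = √(σ²+ω_d²) = 87.2 rad/s and ζ = σ/ω_n = 0.719.

ω_n ≈ 87.2 rad/s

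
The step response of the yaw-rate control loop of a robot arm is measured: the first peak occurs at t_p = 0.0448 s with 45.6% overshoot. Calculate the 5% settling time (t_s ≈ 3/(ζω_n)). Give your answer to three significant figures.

From the overshoot, ζ = −ln(OS)/√(π²+ln²(OS)) = 0.242.
t_p = π/ω_d ⇒ ω_d = 70.1 rad/s; then ω_n = ω_d/√(1−ζ²) = 72.3 rad/s.
t_s ≈ 3/(ζω_n) = 3/(0.242·72.3) = 0.171 s.

t_s ≈ 0.171 s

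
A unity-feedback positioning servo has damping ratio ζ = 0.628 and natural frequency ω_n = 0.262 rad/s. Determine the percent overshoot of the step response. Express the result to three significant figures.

%OS ≈ 7.92%

For an underdamped second-order system, %OS = 100·exp(−πζ/√(1−ζ²)).
πζ/√(1−ζ²) = π·0.628/√(1−0.394) = 2.535, so %OS = 100·e^(−2.535) = 7.92%.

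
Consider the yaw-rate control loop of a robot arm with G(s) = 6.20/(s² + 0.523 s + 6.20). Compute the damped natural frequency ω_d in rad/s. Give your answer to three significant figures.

ω_n = √6.20 = 2.49 rad/s; ζ = 0.523/(2·2.49) = 0.105.
The damped frequency ω_d = ω_n√(1−ζ²) = 2.48 rad/s.

ω_d ≈ 2.48 rad/s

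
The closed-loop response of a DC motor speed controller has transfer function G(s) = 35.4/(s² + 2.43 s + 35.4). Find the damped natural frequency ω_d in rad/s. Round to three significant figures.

ω_d ≈ 5.82 rad/s

ω_n = √35.4 = 5.95 rad/s; ζ = 2.43/(2·5.95) = 0.204.
ω_d = ω_n√(1−ζ²) = 5.82 rad/s.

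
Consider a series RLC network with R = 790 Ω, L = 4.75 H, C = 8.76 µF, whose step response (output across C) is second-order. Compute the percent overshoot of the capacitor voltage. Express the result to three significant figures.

For a series RLC circuit (capacitor voltage as output), ω_n = 1/√(LC) = 1/√(4.75 H · 8.76 µF) = 155 rad/s.
ζ = (R/2)·√(C/L) = (790/2)·√(8.76 µF/4.75 H) = 0.536.
%OS = 100 e^{−πζ/√(1−ζ²)} with ζ = 0.536 gives 13.6%.

%OS ≈ 13.6%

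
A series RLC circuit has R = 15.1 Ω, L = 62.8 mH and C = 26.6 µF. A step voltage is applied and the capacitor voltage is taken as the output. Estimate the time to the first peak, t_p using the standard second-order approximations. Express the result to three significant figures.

For a series RLC circuit (capacitor voltage as output), ω_n = 1/√(LC) = 1/√(62.8 mH · 26.6 µF) = 774 rad/s.
ζ = (R/2)·√(C/L) = (15.1/2)·√(26.6 µF/62.8 mH) = 0.155.
ω_d = ω_n√(1−ζ²) = 764 rad/s. t_p = π/ω_d = 0.00411 s.

t_p ≈ 0.00411 s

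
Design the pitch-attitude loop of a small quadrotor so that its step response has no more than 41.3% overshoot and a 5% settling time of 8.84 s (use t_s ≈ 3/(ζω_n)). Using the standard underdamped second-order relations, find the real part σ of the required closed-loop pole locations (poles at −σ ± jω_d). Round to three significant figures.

σ ≈ 0.339

The settling-time spec alone fixes σ = ζω_n = 3/t_s = 3/8.84 = 0.339.
(Overshoot then fixes ζ = 0.271 and hence ω_d = σ·√(1−ζ²)/ζ = 1.21 rad/s.)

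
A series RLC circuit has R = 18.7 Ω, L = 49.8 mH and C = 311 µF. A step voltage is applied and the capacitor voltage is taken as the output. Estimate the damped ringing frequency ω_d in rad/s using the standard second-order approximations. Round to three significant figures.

For a series RLC circuit (capacitor voltage as output), ω_n = 1/√(LC) = 1/√(49.8 mH · 311 µF) = 254 rad/s.
ζ = (R/2)·√(C/L) = (18.7/2)·√(311 µF/49.8 mH) = 0.739.
ω_d = 254·√(1 − 0.739²) = 171 rad/s.

ω_d ≈ 171 rad/s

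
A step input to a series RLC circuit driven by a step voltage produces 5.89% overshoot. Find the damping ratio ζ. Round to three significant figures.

Inverting the overshoot relation: ζ = |ln 0.0589|/√(π² + ln²0.0589) = 0.670.

ζ ≈ 0.670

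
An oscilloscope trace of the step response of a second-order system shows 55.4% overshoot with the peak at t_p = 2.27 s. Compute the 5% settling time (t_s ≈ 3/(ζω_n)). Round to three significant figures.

From the overshoot, ζ = −ln(OS)/√(π²+ln²(OS)) = 0.185.
From t_p = π/ω_d, ω_d = π/2.27 = 1.38 rad/s, so ω_n = ω_d/√(1−ζ²) = 1.41 rad/s.
t_s ≈ 3/(ζω_n) = 3/(0.185·1.41) = 11.5 s.

t_s ≈ 11.5 s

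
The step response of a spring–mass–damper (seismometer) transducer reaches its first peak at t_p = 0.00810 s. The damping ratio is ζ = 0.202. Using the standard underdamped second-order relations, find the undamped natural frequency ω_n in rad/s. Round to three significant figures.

ω_n ≈ 396 rad/s

Peak time t_p = π/ω_d, so ω_d = π/t_p = π/0.00810 = 388 rad/s.
ω_n = ω_d/√(1−ζ²) = 388/√0.959 = 396 rad/s.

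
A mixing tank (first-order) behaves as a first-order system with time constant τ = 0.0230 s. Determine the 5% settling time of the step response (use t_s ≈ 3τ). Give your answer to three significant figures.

t_s ≈ 3τ = 0.0690 s.

t_s ≈ 0.0690 s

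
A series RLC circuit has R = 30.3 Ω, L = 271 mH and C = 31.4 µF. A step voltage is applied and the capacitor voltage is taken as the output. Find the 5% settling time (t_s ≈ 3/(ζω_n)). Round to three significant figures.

For a series RLC circuit (capacitor voltage as output), ω_n = 1/√(LC) = 1/√(271 mH · 31.4 µF) = 343 rad/s.
ζ = (R/2)·√(C/L) = (30.3/2)·√(31.4 µF/271 mH) = 0.163.
t_s ≈ 3/(ζω_n) = 0.0537 s.

t_s ≈ 0.0537 s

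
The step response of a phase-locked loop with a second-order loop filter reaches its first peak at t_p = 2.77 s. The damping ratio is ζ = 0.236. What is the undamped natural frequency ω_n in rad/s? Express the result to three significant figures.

ω_n ≈ 1.17 rad/s

Peak time t_p = π/ω_d, so ω_d = π/t_p = π/2.77 = 1.13 rad/s.
ω_n = ω_d/√(1−ζ²) = 1.13/√0.944 = 1.17 rad/s.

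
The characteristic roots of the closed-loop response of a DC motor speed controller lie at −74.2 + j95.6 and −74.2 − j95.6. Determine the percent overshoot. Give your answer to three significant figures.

With σ = 74.2, ω_d = 95.6: ω_n = √(σ²+ω_d²) = 121 rad/s, ζ = σ/ω_n = 0.613.
%OS = 100 e^{−πζ/√(1−ζ²)} with ζ = 0.613 gives 8.73%.

%OS ≈ 8.73%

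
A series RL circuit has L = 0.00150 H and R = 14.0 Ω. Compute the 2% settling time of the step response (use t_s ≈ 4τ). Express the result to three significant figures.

τ = L/R = 0.00150/14.0 = 0.000107 s.
t_s ≈ 4τ = 0.000429 s.

t_s ≈ 0.000429 s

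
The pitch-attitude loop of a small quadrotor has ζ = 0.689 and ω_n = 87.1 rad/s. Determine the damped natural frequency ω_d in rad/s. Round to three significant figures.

ω_d ≈ 63.1 rad/s

ω_d = ω_n√(1−ζ²) = 87.1·√0.525 = 63.1 rad/s.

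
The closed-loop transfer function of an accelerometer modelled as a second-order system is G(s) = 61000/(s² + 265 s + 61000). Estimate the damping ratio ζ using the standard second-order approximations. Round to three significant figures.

Comparing the denominator to s² + 2ζω_n s + ω_n²: ω_n = √61000 = 247 rad/s, and 2ζω_n = 265 so ζ = 265/(2·247) = 0.536.

ζ ≈ 0.536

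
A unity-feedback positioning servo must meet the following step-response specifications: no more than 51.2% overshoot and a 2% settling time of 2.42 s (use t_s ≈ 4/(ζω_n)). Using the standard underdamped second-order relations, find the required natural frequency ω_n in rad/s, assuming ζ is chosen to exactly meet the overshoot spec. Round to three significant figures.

Inverting the overshoot relation: ζ = |ln 0.512|/√(π² + ln²0.512) = 0.208.
Then ω_n = 4/(ζ t_s) = 4/(0.208 × 2.42) = 7.93 rad/s.

ω_n ≈ 7.93 rad/s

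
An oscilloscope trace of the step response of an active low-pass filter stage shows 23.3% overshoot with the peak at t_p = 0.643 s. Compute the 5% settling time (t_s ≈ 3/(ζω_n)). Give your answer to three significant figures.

From the overshoot, ζ = −ln(OS)/√(π²+ln²(OS)) = 0.421.
t_p = π/ω_d ⇒ ω_d = 4.89 rad/s; then ω_n = ω_d/√(1−ζ²) = 5.39 rad/s.
t_s ≈ 3/(ζω_n) = 3/(0.421·5.39) = 1.32 s.

t_s ≈ 1.32 s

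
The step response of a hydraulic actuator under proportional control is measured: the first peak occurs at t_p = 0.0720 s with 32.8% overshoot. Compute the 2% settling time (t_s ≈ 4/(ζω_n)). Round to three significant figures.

t_s ≈ 0.258 s

The overshoot fixes ζ = −ln(OS)/√(π²+ln²(OS)) = 0.334.
From t_p = π/ω_d, ω_d = π/0.0720 = 43.6 rad/s, so ω_n = ω_d/√(1−ζ²) = 46.3 rad/s.
t_s ≈ 4/(ζω_n) = 4/(0.334·46.3) = 0.258 s.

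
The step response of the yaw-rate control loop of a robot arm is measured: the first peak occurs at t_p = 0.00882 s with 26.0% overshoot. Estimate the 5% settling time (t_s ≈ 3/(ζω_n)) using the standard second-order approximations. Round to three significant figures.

t_s ≈ 0.0196 s

ζ from %OS: ζ = |ln 0.260|/√(π²+ln²0.260) = 0.394.
t_p = π/ω_d ⇒ ω_d = 356 rad/s; then ω_n = ω_d/√(1−ζ²) = 388 rad/s.
t_s ≈ 3/(ζω_n) = 3/(0.394·388) = 0.0196 s.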